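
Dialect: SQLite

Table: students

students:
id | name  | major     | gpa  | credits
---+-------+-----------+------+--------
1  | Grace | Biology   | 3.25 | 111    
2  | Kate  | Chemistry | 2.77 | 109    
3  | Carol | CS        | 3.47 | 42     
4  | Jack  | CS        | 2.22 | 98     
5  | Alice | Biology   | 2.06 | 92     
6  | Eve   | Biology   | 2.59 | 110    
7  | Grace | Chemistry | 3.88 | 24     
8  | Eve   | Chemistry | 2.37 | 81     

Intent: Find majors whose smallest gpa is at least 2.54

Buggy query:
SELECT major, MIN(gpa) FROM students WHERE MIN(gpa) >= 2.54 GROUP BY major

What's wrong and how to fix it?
Bug: Aggregates like MIN are computed per group after WHERE runs

Fix: Replace WHERE with HAVING after the GROUP BY

Corrected query:
SELECT major, MIN(gpa) FROM students GROUP BY major HAVING MIN(gpa) >= 2.54

Result:
(no rows)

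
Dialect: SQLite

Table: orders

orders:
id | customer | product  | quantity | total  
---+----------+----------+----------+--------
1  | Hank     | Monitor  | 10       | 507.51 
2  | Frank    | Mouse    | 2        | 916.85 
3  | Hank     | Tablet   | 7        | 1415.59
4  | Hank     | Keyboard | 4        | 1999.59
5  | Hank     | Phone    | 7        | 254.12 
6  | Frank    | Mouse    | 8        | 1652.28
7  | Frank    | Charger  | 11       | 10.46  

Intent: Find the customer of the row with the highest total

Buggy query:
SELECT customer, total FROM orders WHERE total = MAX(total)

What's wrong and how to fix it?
Bug: WHERE is evaluated per row; an aggregate over the whole table isn't defined there

Fix: Wrap MAX in a scalar subquery so WHERE compares against a single value

Corrected query:
SELECT customer, total FROM orders WHERE total = (SELECT MAX(total) FROM orders)

Result:
customer | total  
---------+--------
Hank     | 1999.59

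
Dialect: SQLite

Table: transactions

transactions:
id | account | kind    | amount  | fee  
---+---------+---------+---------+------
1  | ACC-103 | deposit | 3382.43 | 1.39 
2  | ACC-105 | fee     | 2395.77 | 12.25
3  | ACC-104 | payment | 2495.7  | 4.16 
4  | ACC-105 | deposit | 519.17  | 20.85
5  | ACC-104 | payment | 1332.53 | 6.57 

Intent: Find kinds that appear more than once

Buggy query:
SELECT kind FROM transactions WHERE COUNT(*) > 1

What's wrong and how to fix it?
Bug: COUNT(*) is an aggregate and cannot be used in WHERE

Fix: GROUP BY kind, then filter groups with HAVING COUNT(*) > 1

Corrected query:
SELECT kind FROM transactions GROUP BY kind HAVING COUNT(*) > 1

Result:
kind   
-------
deposit
payment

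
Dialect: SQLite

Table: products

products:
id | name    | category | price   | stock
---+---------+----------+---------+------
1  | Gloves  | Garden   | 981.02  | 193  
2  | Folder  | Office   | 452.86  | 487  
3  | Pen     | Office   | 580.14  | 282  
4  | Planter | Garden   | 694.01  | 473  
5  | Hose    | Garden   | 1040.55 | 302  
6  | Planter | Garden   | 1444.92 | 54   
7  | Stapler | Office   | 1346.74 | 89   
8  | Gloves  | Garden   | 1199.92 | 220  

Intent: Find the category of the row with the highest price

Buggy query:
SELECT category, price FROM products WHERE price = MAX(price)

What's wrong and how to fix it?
Bug: MAX(price) is an aggregate and cannot be used directly in WHERE

Fix: Use a subquery: WHERE price = (SELECT MAX(price) FROM products)

Corrected query:
SELECT category, price FROM products WHERE price = (SELECT MAX(price) FROM products)

Result:
category | price  
---------+--------
Garden   | 1444.92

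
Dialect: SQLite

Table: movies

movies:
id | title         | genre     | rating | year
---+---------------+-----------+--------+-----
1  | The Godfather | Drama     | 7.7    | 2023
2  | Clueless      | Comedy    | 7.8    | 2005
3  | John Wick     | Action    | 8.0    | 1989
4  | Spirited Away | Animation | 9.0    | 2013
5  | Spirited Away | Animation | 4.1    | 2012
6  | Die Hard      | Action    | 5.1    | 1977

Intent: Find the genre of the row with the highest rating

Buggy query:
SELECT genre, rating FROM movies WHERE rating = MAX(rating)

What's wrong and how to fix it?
Bug: WHERE is evaluated per row; an aggregate over the whole table isn't defined there

Fix: Use a subquery: WHERE rating = (SELECT MAX(rating) FROM movies)

Corrected query:
SELECT genre, rating FROM movies WHERE rating = (SELECT MAX(rating) FROM movies)

Result:
genre     | rating
----------+-------
Animation | 9     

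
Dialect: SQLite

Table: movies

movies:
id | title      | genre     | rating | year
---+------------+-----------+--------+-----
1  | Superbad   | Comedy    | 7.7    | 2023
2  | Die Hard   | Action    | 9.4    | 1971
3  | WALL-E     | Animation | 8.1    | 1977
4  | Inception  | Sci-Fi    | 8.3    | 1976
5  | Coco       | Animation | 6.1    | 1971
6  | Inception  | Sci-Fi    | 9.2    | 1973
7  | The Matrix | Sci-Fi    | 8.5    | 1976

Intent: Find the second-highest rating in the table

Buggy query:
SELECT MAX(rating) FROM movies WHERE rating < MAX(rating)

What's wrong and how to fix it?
Bug: The inner MAX is an aggregate inside WHERE, which is not allowed

Fix: Compute the overall MAX in a subquery, then take MAX of rows below it

Corrected query:
SELECT MAX(rating) FROM movies WHERE rating < (SELECT MAX(rating) FROM movies)

Result:
MAX(rating)
-----------
9.2        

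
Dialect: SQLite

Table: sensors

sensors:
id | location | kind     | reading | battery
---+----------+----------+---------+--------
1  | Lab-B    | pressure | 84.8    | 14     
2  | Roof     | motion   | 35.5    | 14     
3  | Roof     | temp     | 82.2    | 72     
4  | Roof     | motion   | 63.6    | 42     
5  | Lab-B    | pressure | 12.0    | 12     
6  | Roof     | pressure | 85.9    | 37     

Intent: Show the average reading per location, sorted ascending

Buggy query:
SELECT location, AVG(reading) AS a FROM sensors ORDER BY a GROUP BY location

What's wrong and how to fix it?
Bug: GROUP BY must precede ORDER BY

Fix: Reorder: SELECT … FROM … GROUP BY … ORDER BY …

Corrected query:
SELECT location, AVG(reading) AS a FROM sensors GROUP BY location ORDER BY a

Result:
location | a   
---------+-----
Lab-B    | 48.4
Roof     | 66.8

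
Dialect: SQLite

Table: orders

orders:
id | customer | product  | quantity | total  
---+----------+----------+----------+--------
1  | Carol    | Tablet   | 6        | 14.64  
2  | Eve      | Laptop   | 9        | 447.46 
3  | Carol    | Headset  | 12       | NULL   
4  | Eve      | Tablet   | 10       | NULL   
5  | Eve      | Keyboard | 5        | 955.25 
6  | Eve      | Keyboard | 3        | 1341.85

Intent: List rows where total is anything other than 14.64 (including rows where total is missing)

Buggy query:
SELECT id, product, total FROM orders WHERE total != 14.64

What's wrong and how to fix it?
Bug: Inequality against NULL is unknown, not true; rows with NULL are dropped

Fix: Handle NULL separately with IS NULL alongside the inequality

Corrected query:
SELECT id, product, total FROM orders WHERE total != 14.64 OR total IS NULL

Result:
id | product  | total  
---+----------+--------
2  | Laptop   | 447.46 
3  | Headset  | NULL   
4  | Tablet   | NULL   
5  | Keyboard | 955.25 
6  | Keyboard | 1341.85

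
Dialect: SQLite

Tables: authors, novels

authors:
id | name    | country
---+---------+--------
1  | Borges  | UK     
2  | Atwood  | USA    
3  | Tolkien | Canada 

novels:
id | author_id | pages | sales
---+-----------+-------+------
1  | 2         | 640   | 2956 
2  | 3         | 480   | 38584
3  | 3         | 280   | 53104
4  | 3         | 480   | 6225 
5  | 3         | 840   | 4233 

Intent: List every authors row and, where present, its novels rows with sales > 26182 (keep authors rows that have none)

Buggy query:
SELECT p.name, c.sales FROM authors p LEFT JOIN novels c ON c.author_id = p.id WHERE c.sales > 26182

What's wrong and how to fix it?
Bug: Filtering c.sales in WHERE discards the NULL rows produced by LEFT JOIN, turning it into an inner join

Fix: Move the right-table condition into the ON clause so unmatched parents are kept

Corrected query:
SELECT p.name, c.sales FROM authors p LEFT JOIN novels c ON c.author_id = p.id AND c.sales > 26182

Result:
name    | sales
--------+------
Borges  | NULL 
Atwood  | NULL 
Tolkien | 38584
Tolkien | 53104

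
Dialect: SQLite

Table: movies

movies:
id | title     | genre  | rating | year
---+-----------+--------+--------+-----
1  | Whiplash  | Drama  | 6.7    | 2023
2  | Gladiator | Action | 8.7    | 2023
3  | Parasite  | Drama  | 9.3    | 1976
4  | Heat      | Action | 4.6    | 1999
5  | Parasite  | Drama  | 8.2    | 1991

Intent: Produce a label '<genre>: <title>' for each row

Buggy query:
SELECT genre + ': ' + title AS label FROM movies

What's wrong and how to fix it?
Bug: SQLite uses || for string concatenation; + coerces text to numbers (yielding 0)

Fix: Replace + with || to concatenate text

Corrected query:
SELECT genre || ': ' || title AS label FROM movies

Result:
label            
-----------------
Drama: Whiplash  
Action: Gladiator
Drama: Parasite  
Action: Heat     
Drama: Parasite  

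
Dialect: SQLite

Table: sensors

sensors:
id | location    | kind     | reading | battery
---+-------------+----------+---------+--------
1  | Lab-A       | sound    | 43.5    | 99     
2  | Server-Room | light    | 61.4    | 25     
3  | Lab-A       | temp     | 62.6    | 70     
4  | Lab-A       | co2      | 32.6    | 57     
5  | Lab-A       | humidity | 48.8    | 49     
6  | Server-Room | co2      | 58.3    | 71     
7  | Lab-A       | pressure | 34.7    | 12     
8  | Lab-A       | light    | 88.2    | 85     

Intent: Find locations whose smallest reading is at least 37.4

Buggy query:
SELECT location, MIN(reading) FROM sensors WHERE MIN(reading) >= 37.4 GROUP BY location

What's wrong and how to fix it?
Bug: MIN() in WHERE is a misuse of aggregate

Fix: Replace WHERE with HAVING after the GROUP BY

Corrected query:
SELECT location, MIN(reading) FROM sensors GROUP BY location HAVING MIN(reading) >= 37.4

Result:
location    | MIN(reading)
------------+-------------
Server-Room | 58.3        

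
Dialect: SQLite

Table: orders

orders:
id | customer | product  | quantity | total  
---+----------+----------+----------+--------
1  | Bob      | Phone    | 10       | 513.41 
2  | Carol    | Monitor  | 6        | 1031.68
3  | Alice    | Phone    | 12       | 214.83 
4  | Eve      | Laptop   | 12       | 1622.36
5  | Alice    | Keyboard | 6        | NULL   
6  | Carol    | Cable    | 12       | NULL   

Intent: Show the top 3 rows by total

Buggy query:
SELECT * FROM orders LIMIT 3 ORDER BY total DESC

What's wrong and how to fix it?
Bug: ORDER BY cannot follow LIMIT; LIMIT is the final clause

Fix: Sort with ORDER BY, then apply LIMIT

Corrected query:
SELECT * FROM orders ORDER BY total DESC LIMIT 3

Result:
id | customer | product | quantity | total  
---+----------+---------+----------+--------
4  | Eve      | Laptop  | 12       | 1622.36
2  | Carol    | Monitor | 6        | 1031.68
1  | Bob      | Phone   | 10       | 513.41 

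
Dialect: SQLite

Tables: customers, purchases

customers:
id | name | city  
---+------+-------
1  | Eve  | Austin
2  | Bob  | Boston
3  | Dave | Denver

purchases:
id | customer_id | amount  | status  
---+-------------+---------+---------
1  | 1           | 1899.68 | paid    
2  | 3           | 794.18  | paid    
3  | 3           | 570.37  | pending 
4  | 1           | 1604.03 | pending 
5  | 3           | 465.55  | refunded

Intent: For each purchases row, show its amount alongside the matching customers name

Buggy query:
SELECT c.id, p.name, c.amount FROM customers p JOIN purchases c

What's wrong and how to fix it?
Bug: JOIN with no ON clause produces a cartesian product; every purchases row pairs with every customers row

Fix: Add ON c.customer_id = p.id to the JOIN

Corrected query:
SELECT c.id, p.name, c.amount FROM customers p JOIN purchases c ON c.customer_id = p.id

Result:
id | name | amount 
---+------+--------
1  | Eve  | 1899.68
2  | Dave | 794.18 
3  | Dave | 570.37 
4  | Eve  | 1604.03
5  | Dave | 465.55 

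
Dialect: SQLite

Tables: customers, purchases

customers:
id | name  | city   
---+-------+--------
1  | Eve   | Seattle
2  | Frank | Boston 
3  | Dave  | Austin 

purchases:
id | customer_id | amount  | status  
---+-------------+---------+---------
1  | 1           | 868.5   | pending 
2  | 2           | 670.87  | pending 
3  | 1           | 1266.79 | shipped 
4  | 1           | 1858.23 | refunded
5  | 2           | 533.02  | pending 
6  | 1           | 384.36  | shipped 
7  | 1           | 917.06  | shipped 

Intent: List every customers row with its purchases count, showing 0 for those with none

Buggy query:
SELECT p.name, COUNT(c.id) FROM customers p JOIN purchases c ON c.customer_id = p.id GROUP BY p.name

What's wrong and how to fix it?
Bug: INNER JOIN drops customers rows that have no matching purchases rows

Fix: Use LEFT JOIN so parents without children still appear (COUNT(c.id) gives 0)

Corrected query:
SELECT p.name, COUNT(c.id) FROM customers p LEFT JOIN purchases c ON c.customer_id = p.id GROUP BY p.name

Result:
name  | COUNT(c.id)
------+------------
Dave  | 0          
Eve   | 5          
Frank | 2          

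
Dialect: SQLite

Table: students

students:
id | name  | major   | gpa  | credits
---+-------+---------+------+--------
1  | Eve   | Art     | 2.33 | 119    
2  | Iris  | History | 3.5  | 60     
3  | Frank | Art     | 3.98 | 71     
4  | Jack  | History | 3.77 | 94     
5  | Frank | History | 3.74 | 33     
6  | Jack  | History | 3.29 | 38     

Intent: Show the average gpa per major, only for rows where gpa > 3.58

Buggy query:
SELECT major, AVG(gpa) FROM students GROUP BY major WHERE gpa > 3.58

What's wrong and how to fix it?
Bug: Row-level WHERE must come before GROUP BY in the clause order

Fix: Place WHERE between FROM and GROUP BY

Corrected query:
SELECT major, AVG(gpa) FROM students WHERE gpa > 3.58 GROUP BY major

Result:
major   | AVG(gpa)
--------+---------
Art     | 3.98    
History | 3.755   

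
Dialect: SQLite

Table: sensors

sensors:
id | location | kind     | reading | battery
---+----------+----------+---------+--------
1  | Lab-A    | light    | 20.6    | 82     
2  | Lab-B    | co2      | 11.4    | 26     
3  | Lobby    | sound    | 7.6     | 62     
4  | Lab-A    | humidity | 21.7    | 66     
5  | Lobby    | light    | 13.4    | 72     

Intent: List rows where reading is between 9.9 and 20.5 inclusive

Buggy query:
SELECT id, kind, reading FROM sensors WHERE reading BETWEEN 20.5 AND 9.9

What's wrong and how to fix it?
Bug: BETWEEN expects the lower bound first; with 20.5 AND 9.9 the range is empty

Fix: Write BETWEEN 9.9 AND 20.5

Corrected query:
SELECT id, kind, reading FROM sensors WHERE reading BETWEEN 9.9 AND 20.5

Result:
id | kind  | reading
---+-------+--------
2  | co2   | 11.4   
5  | light | 13.4   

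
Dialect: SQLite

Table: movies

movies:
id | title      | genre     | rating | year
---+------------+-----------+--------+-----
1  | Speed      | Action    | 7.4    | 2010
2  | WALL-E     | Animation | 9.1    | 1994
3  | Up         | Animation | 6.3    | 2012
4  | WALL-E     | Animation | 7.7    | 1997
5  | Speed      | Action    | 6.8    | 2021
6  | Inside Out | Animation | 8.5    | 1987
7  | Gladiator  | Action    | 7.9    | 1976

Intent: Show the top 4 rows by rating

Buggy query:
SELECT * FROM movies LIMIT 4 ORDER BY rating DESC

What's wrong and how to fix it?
Bug: ORDER BY cannot follow LIMIT; LIMIT is the final clause

Fix: Sort with ORDER BY, then apply LIMIT

Corrected query:
SELECT * FROM movies ORDER BY rating DESC LIMIT 4

Result:
id | title      | genre     | rating | year
---+------------+-----------+--------+-----
2  | WALL-E     | Animation | 9.1    | 1994
6  | Inside Out | Animation | 8.5    | 1987
7  | Gladiator  | Action    | 7.9    | 1976
4  | WALL-E     | Animation | 7.7    | 1997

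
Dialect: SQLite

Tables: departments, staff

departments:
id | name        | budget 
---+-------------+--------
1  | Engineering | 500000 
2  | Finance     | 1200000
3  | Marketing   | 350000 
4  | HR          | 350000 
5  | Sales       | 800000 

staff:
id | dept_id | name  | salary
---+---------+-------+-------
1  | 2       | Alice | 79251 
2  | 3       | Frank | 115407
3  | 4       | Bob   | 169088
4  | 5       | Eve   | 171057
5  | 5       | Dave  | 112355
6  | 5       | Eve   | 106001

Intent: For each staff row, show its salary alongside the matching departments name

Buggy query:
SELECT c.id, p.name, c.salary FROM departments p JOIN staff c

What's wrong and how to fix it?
Bug: JOIN with no ON clause produces a cartesian product; every staff row pairs with every departments row

Fix: Add ON c.dept_id = p.id to the JOIN

Corrected query:
SELECT c.id, p.name, c.salary FROM departments p JOIN staff c ON c.dept_id = p.id

Result:
id | name      | salary
---+-----------+-------
1  | Finance   | 79251 
2  | Marketing | 115407
3  | HR        | 169088
4  | Sales     | 171057
5  | Sales     | 112355
6  | Sales     | 106001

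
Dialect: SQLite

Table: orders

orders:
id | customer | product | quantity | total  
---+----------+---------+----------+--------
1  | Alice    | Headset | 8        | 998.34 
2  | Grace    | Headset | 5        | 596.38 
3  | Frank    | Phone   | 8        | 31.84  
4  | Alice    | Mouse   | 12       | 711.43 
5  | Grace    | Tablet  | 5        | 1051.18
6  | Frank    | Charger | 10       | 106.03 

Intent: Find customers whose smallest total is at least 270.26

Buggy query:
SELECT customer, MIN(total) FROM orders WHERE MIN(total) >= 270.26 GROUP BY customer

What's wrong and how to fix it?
Bug: Aggregates like MIN are computed per group after WHERE runs

Fix: Use HAVING for the per-group MIN condition

Corrected query:
SELECT customer, MIN(total) FROM orders GROUP BY customer HAVING MIN(total) >= 270.26

Result:
customer | MIN(total)
---------+-----------
Alice    | 711.43    
Grace    | 596.38    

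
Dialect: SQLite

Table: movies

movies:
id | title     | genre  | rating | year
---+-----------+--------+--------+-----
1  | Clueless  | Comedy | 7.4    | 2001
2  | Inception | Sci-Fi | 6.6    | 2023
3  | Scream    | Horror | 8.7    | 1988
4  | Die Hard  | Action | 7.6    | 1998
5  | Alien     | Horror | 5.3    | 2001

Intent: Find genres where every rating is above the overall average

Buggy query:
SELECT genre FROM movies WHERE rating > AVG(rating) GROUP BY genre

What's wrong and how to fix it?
Bug: WHERE evaluates per row before aggregation, so AVG() is unavailable

Fix: Use a subquery for AVG and a HAVING MIN(...) filter so the condition holds for every row in the group

Corrected query:
SELECT genre FROM movies GROUP BY genre HAVING MIN(rating) > (SELECT AVG(rating) FROM movies)

Result:
genre 
------
Action
Comedy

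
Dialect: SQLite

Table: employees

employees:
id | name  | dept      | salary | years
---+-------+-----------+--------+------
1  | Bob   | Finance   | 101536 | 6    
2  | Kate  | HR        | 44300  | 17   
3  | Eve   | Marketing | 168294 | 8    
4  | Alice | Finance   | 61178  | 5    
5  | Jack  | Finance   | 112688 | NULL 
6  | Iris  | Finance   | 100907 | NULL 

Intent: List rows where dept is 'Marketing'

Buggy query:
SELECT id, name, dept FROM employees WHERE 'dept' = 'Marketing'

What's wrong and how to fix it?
Bug: Single quotes denote string literals in SQL; the column name is being compared as a constant string

Fix: Remove the quotes around the column name (or use double quotes for an identifier)

Corrected query:
SELECT id, name, dept FROM employees WHERE dept = 'Marketing'

Result:
id | name | dept     
---+------+----------
3  | Eve  | Marketing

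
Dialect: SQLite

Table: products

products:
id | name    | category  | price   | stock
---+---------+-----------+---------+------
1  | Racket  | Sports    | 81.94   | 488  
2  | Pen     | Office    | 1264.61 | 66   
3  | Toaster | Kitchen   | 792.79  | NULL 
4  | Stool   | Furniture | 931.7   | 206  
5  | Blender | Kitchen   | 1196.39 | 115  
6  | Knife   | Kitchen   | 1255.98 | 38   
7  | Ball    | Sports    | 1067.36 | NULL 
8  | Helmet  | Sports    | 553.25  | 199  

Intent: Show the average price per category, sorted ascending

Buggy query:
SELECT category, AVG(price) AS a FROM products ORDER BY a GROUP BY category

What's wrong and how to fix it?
Bug: GROUP BY must precede ORDER BY

Fix: Move ORDER BY to the end, after GROUP BY

Corrected query:
SELECT category, AVG(price) AS a FROM products GROUP BY category ORDER BY a

Result:
category  | a         
----------+-----------
Sports    | 567.516667
Furniture | 931.7     
Kitchen   | 1081.72   
Office    | 1264.61   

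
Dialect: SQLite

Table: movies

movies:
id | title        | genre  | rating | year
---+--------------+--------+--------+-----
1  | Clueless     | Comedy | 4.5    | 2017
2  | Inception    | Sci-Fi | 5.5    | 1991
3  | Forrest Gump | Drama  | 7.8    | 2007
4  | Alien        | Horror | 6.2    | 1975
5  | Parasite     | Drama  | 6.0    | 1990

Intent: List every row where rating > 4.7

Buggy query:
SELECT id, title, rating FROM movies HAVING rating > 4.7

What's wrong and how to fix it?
Bug: This is a non-aggregate query (no GROUP BY, no aggregates), so in SQLite the HAVING clause is invalid here; a row-level condition belongs in WHERE

Fix: Replace HAVING with WHERE since the condition applies to individual rows

Corrected query:
SELECT id, title, rating FROM movies WHERE rating > 4.7

Result:
id | title        | rating
---+--------------+-------
2  | Inception    | 5.5   
3  | Forrest Gump | 7.8   
4  | Alien        | 6.2   
5  | Parasite     | 6     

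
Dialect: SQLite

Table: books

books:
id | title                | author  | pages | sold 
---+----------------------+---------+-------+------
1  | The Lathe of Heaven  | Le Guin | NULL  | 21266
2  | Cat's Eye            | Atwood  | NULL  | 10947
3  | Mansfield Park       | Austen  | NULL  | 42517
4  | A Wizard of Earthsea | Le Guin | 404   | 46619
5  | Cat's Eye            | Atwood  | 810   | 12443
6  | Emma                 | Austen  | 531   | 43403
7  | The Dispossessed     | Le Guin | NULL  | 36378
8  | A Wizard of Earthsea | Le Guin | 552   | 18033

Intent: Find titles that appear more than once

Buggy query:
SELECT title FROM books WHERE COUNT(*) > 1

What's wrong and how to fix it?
Bug: COUNT(*) is an aggregate and cannot be used in WHERE

Fix: GROUP BY title, then filter groups with HAVING COUNT(*) > 1

Corrected query:
SELECT title FROM books GROUP BY title HAVING COUNT(*) > 1

Result:
title               
--------------------
A Wizard of Earthsea
Cat's Eye           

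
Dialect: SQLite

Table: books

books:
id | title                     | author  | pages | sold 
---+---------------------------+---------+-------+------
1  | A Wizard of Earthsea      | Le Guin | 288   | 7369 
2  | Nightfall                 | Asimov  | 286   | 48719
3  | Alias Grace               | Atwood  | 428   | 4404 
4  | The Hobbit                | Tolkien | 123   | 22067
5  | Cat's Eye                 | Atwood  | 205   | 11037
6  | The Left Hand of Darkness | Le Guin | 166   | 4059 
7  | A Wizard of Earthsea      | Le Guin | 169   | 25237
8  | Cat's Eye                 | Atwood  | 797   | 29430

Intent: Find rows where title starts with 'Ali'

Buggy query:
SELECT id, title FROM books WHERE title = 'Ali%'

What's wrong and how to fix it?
Bug: Wildcards only work with LIKE; '=' treats '%' as a literal character

Fix: Use LIKE for wildcard pattern matching

Corrected query:
SELECT id, title FROM books WHERE title LIKE 'Ali%'

Result:
id | title      
---+------------
3  | Alias Grace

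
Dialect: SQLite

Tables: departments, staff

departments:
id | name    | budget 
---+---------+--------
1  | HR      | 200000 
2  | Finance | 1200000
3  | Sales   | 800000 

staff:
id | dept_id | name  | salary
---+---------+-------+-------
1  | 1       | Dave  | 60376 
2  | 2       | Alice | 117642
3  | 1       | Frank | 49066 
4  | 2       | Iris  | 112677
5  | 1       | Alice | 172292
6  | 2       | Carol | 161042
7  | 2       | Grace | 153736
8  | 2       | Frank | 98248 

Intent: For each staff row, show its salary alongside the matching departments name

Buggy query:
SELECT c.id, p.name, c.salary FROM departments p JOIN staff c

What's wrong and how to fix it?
Bug: JOIN with no ON clause produces a cartesian product; every staff row pairs with every departments row

Fix: Add ON c.dept_id = p.id to the JOIN

Corrected query:
SELECT c.id, p.name, c.salary FROM departments p JOIN staff c ON c.dept_id = p.id

Result:
id | name    | salary
---+---------+-------
1  | HR      | 60376 
2  | Finance | 117642
3  | HR      | 49066 
4  | Finance | 112677
5  | HR      | 172292
6  | Finance | 161042
7  | Finance | 153736
8  | Finance | 98248 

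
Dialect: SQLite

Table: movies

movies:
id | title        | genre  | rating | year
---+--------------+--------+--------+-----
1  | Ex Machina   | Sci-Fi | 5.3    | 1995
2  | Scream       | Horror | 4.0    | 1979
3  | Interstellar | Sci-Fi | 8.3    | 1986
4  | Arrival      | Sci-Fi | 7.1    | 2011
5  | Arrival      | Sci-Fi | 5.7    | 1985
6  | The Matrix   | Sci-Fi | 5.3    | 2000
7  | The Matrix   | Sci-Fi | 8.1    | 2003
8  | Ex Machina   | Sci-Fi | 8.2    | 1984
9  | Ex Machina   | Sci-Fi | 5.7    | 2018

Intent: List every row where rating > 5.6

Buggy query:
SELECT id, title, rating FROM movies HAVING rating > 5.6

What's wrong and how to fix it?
Bug: This is a non-aggregate query (no GROUP BY, no aggregates), so in SQLite the HAVING clause is invalid here; a row-level condition belongs in WHERE

Fix: Use WHERE for row-level filtering

Corrected query:
SELECT id, title, rating FROM movies WHERE rating > 5.6

Result:
id | title        | rating
---+--------------+-------
3  | Interstellar | 8.3   
4  | Arrival      | 7.1   
5  | Arrival      | 5.7   
7  | The Matrix   | 8.1   
8  | Ex Machina   | 8.2   
9  | Ex Machina   | 5.7   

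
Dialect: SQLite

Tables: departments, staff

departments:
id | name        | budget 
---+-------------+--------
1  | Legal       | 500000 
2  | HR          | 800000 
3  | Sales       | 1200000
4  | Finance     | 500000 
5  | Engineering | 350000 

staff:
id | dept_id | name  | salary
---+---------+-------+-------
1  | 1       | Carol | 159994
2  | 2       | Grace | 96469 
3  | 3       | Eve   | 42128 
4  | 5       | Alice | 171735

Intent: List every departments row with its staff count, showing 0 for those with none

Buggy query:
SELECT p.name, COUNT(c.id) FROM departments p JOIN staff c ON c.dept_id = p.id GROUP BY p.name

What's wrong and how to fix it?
Bug: INNER JOIN drops departments rows that have no matching staff rows

Fix: Switch to LEFT JOIN to retain unmatched parent rows

Corrected query:
SELECT p.name, COUNT(c.id) FROM departments p LEFT JOIN staff c ON c.dept_id = p.id GROUP BY p.name

Result:
name        | COUNT(c.id)
------------+------------
Engineering | 1          
Finance     | 0          
HR          | 1          
Legal       | 1          
Sales       | 1          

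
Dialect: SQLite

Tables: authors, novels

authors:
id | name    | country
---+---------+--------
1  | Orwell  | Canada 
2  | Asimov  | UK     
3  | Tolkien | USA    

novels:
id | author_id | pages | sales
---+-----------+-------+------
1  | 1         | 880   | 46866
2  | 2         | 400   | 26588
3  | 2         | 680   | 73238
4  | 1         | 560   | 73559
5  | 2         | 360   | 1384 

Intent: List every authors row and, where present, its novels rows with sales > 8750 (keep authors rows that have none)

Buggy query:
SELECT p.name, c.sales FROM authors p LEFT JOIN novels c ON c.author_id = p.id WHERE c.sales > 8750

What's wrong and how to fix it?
Bug: A WHERE condition on the right-hand table after LEFT JOIN drops unmatched parents

Fix: Move the right-table condition into the ON clause so unmatched parents are kept

Corrected query:
SELECT p.name, c.sales FROM authors p LEFT JOIN novels c ON c.author_id = p.id AND c.sales > 8750

Result:
name    | sales
--------+------
Orwell  | 46866
Orwell  | 73559
Asimov  | 26588
Asimov  | 73238
Tolkien | NULL 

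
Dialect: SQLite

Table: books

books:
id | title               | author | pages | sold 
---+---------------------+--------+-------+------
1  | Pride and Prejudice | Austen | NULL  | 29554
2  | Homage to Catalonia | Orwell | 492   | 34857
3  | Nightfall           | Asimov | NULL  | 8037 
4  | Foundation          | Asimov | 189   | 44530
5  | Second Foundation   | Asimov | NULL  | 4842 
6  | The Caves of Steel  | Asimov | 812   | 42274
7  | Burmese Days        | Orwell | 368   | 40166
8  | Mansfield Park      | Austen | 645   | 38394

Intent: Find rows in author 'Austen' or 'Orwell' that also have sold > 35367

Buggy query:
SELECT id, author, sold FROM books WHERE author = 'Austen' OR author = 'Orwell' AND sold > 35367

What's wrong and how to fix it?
Bug: Without parentheses, AND is evaluated before OR, so the sold filter only applies to the 'Orwell' branch

Fix: Add parentheses around the OR so the AND applies to both alternatives

Corrected query:
SELECT id, author, sold FROM books WHERE (author = 'Austen' OR author = 'Orwell') AND sold > 35367

Result:
id | author | sold 
---+--------+------
7  | Orwell | 40166
8  | Austen | 38394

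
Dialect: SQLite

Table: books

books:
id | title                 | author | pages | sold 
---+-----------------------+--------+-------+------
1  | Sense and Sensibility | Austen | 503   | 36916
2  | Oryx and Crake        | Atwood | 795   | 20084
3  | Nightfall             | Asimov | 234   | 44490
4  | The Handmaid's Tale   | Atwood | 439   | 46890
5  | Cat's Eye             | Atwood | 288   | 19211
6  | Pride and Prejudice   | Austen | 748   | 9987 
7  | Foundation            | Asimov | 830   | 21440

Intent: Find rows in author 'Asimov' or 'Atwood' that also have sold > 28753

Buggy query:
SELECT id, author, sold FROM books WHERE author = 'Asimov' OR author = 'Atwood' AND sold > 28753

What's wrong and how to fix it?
Bug: AND binds tighter than OR, so this parses as author = 'Asimov' OR (author = 'Atwood' AND sold > 28753)

Fix: Add parentheses around the OR so the AND applies to both alternatives

Corrected query:
SELECT id, author, sold FROM books WHERE (author = 'Asimov' OR author = 'Atwood') AND sold > 28753

Result:
id | author | sold 
---+--------+------
3  | Asimov | 44490
4  | Atwood | 46890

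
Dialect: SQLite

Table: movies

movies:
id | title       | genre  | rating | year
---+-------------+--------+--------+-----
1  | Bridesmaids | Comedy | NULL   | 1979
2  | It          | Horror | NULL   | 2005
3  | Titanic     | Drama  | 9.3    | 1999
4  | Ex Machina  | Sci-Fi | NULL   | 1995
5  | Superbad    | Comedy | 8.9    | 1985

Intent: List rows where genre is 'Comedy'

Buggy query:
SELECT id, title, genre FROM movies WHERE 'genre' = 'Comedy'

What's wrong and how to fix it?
Bug: Single quotes denote string literals in SQL; the column name is being compared as a constant string

Fix: Remove the quotes around the column name (or use double quotes for an identifier)

Corrected query:
SELECT id, title, genre FROM movies WHERE genre = 'Comedy'

Result:
id | title       | genre 
---+-------------+-------
1  | Bridesmaids | Comedy
5  | Superbad    | Comedy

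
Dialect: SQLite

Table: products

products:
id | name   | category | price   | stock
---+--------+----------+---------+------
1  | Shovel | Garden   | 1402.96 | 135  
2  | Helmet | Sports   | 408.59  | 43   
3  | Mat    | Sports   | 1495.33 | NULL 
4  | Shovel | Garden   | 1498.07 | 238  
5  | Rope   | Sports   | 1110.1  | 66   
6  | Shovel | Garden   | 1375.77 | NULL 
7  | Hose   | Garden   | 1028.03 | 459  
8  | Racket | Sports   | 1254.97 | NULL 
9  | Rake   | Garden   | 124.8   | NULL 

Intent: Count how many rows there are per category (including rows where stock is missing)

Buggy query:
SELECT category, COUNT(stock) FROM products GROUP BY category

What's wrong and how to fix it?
Bug: COUNT(stock) skips NULLs, so groups with missing stock are undercounted

Fix: Replace COUNT(stock) with COUNT(*)

Corrected query:
SELECT category, COUNT(*) FROM products GROUP BY category

Result:
category | COUNT(*)
---------+---------
Garden   | 5       
Sports   | 4       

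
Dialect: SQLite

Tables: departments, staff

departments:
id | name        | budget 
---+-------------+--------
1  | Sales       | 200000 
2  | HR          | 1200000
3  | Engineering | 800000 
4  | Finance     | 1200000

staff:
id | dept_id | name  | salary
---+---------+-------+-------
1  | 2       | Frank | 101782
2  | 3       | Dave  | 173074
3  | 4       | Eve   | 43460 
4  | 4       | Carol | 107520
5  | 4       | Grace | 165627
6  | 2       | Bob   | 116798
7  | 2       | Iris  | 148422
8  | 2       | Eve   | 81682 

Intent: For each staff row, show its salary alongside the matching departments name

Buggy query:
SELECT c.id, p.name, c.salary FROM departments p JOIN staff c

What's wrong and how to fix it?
Bug: Missing join condition: each staff row is matched to all departments rows instead of just its own

Fix: Add ON c.dept_id = p.id to the JOIN

Corrected query:
SELECT c.id, p.name, c.salary FROM departments p JOIN staff c ON c.dept_id = p.id

Result:
id | name        | salary
---+-------------+-------
1  | HR          | 101782
2  | Engineering | 173074
3  | Finance     | 43460 
4  | Finance     | 107520
5  | Finance     | 165627
6  | HR          | 116798
7  | HR          | 148422
8  | HR          | 81682 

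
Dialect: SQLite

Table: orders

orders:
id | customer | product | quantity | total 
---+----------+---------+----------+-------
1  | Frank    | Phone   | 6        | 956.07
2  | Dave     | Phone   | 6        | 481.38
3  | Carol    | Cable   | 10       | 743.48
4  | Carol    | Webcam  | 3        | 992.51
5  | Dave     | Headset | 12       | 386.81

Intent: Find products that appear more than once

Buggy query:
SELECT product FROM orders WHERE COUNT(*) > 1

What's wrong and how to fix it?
Bug: COUNT(*) is an aggregate and cannot be used in WHERE

Fix: Group first, then use HAVING for the count condition

Corrected query:
SELECT product FROM orders GROUP BY product HAVING COUNT(*) > 1

Result:
product
-------
Phone  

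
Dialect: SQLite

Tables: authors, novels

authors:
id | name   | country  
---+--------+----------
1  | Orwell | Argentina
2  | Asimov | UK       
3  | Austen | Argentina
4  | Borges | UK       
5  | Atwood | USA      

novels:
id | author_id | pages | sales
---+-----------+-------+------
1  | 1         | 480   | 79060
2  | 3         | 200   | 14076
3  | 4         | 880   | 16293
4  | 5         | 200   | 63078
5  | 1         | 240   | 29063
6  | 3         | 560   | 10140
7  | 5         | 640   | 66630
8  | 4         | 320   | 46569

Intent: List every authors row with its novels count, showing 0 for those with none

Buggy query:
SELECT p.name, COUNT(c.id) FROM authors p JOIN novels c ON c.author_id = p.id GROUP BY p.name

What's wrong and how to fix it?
Bug: INNER JOIN drops authors rows that have no matching novels rows

Fix: Switch to LEFT JOIN to retain unmatched parent rows

Corrected query:
SELECT p.name, COUNT(c.id) FROM authors p LEFT JOIN novels c ON c.author_id = p.id GROUP BY p.name

Result:
name   | COUNT(c.id)
-------+------------
Asimov | 0          
Atwood | 2          
Austen | 2          
Borges | 2          
Orwell | 2          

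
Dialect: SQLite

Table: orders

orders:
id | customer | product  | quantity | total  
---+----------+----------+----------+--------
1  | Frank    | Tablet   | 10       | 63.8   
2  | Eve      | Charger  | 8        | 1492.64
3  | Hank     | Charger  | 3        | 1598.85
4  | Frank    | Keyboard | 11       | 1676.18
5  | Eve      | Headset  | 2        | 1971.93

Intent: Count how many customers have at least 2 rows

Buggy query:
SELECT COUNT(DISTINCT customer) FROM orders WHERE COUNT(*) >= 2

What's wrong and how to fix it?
Bug: COUNT(*) cannot appear in WHERE; the per-group count doesn't exist yet

Fix: Use a subquery that GROUPs and filters with HAVING, then count its rows

Corrected query:
SELECT COUNT(*) FROM (SELECT customer FROM orders GROUP BY customer HAVING COUNT(*) >= 2)

Result:
COUNT(*)
--------
2       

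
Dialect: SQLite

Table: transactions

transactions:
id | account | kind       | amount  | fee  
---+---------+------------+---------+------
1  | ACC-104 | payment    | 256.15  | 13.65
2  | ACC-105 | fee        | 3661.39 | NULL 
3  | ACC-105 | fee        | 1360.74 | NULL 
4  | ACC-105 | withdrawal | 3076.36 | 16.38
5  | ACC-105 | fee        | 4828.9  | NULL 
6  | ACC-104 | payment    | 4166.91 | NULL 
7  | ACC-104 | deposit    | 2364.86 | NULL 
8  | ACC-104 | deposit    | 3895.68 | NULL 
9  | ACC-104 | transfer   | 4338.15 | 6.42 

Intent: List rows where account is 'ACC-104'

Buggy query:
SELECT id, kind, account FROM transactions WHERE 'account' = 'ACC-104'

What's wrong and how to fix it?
Bug: 'account' in single quotes is a string literal, not the column; the comparison is literal-vs-literal and never true

Fix: Remove the quotes around the column name (or use double quotes for an identifier)

Corrected query:
SELECT id, kind, account FROM transactions WHERE account = 'ACC-104'

Result:
id | kind     | account
---+----------+--------
1  | payment  | ACC-104
6  | payment  | ACC-104
7  | deposit  | ACC-104
8  | deposit  | ACC-104
9  | transfer | ACC-104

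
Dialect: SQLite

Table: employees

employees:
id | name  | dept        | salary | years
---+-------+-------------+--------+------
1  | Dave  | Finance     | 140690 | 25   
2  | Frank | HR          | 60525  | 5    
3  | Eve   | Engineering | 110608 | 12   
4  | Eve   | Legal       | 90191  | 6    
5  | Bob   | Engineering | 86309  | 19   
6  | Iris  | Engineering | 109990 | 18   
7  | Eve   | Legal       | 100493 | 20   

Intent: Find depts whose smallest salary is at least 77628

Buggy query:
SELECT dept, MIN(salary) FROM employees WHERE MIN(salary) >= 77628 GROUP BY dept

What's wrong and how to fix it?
Bug: Aggregates like MIN are computed per group after WHERE runs

Fix: Use HAVING for the per-group MIN condition

Corrected query:
SELECT dept, MIN(salary) FROM employees GROUP BY dept HAVING MIN(salary) >= 77628

Result:
dept        | MIN(salary)
------------+------------
Engineering | 86309      
Finance     | 140690     
Legal       | 90191      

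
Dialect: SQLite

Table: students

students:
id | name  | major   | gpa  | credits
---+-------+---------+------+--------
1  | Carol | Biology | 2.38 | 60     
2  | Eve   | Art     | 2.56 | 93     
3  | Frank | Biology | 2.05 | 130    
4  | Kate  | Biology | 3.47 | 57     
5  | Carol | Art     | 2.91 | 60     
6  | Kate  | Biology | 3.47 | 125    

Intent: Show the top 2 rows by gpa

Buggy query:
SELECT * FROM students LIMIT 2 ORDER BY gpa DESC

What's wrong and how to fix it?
Bug: LIMIT must come after ORDER BY

Fix: Swap the clauses: ORDER BY first, then LIMIT

Corrected query:
SELECT * FROM students ORDER BY gpa DESC LIMIT 2

Result:
id | name | major   | gpa  | credits
---+------+---------+------+--------
4  | Kate | Biology | 3.47 | 57     
6  | Kate | Biology | 3.47 | 125    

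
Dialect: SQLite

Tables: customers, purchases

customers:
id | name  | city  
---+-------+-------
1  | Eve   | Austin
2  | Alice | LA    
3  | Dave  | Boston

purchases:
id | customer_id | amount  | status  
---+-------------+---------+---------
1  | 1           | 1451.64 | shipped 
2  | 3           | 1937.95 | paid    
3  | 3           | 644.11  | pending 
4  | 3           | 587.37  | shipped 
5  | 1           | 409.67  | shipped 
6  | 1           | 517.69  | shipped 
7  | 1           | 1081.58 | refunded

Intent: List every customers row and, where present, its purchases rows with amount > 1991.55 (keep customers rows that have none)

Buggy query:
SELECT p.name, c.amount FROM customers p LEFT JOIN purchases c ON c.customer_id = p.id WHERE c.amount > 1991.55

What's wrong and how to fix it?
Bug: Filtering c.amount in WHERE discards the NULL rows produced by LEFT JOIN, turning it into an inner join

Fix: Put 'c.amount > 1991.55' in the JOIN's ON clause instead of WHERE

Corrected query:
SELECT p.name, c.amount FROM customers p LEFT JOIN purchases c ON c.customer_id = p.id AND c.amount > 1991.55

Result:
name  | amount
------+-------
Eve   | NULL  
Alice | NULL  
Dave  | NULL  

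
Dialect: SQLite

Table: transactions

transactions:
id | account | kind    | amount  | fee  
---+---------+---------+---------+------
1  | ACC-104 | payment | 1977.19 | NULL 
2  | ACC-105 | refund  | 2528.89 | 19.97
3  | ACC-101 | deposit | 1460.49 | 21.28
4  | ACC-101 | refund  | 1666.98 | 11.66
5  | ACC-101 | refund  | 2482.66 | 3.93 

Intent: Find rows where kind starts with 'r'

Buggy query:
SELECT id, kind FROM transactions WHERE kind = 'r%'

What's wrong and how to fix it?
Bug: '=' compares the literal string including the % character; pattern matching needs LIKE

Fix: Replace '=' with LIKE so 'r%' is treated as a pattern

Corrected query:
SELECT id, kind FROM transactions WHERE kind LIKE 'r%'

Result:
id | kind  
---+-------
2  | refund
4  | refund
5  | refund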